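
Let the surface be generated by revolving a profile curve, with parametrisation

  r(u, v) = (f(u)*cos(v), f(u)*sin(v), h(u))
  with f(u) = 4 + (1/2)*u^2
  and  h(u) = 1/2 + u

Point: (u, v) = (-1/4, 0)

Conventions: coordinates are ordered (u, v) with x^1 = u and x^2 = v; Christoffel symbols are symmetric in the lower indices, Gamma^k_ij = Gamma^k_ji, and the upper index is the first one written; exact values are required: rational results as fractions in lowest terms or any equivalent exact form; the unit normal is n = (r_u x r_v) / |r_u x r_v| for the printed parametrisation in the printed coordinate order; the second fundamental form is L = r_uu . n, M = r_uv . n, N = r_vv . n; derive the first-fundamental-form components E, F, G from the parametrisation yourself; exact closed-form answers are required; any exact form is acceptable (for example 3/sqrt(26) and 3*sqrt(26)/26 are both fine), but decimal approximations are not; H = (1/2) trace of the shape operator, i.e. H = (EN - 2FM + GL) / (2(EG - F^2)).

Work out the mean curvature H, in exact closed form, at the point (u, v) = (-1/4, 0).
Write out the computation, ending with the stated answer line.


f = 129/32, f' = -1/4, f'' = 1, h' = 1, h'' = 0
E = 17/16, F = 0, G = 16641/1024; answer radicand W^2 = 17/16
unnormalised second-form numerators: l = -1, m = 0, n = 129/32; L = l/sqrt(17/16), and similarly M = m/sqrt(W^2), N = n/sqrt(W^2)
H = (E*n - 2*F*m + G*l) / (2*(EG - F^2)*sqrt(W^2)); E*n - 2*F*m + G*l = -12255/1024, EG - F^2 = 282897/16384, so H = (-760/2193)/sqrt(17/16)

Answer: H = -3040*sqrt(17)/37281


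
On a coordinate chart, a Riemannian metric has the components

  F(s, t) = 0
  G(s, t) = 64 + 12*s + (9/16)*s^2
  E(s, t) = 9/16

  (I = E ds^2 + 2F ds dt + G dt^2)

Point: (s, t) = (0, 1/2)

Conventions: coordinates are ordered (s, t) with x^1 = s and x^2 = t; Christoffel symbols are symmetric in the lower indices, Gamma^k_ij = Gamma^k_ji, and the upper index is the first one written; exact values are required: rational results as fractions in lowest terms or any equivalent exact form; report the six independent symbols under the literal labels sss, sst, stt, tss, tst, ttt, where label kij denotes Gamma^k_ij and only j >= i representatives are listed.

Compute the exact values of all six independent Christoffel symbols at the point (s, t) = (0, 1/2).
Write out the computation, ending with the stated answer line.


E = 9/16, F = 0, G = 64 at the point
E_s = 0, E_t = 0, F_s = 0, F_t = 0, G_s = 12, G_t = 0
EG - F^2 = 36;  g^inv = (1/36) * [[64, 0], [0, 9/16]]
first-kind symbols [ij,l] = (1/2)(d_i g_jl + d_j g_il - d_l g_ij): [ss,s] = E_s/2 = 0, [ss,t] = F_s - E_t/2 = 0, [st,s] = E_t/2 = 0, [st,t] = G_s/2 = 6, [tt,s] = F_t - G_s/2 = -6, [tt,t] = G_t/2 = 0
Gamma^s_ij = (G*[ij,s] - F*[ij,t])/(EG - F^2), Gamma^t_ij = (E*[ij,t] - F*[ij,s])/(EG - F^2)

Answer: Gamma_sss = 0, Gamma_sst = 0, Gamma_stt = -32/3, Gamma_tss = 0, Gamma_tst = 3/32, Gamma_ttt = 0


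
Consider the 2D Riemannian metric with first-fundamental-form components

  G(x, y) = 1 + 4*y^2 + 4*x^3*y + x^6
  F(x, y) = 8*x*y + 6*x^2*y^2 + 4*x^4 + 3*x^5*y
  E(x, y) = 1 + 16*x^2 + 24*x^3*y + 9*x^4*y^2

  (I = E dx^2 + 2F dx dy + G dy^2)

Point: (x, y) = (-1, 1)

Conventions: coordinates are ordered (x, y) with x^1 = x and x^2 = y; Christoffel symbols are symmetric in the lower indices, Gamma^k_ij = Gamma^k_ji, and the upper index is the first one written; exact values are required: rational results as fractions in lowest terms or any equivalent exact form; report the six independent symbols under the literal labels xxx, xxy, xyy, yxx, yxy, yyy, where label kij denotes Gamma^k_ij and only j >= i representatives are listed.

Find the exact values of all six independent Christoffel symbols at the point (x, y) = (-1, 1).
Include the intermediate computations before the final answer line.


E = 2, F = -1, G = 2 at the point
E_x = 4, E_y = -6, F_x = -5, F_y = 1, G_x = 6, G_y = 4
EG - F^2 = 3;  g^inv = (1/3) * [[2, 1], [1, 2]]
first-kind symbols [ij,l] = (1/2)(d_i g_jl + d_j g_il - d_l g_ij): [xx,x] = E_x/2 = 2, [xx,y] = F_x - E_y/2 = -2, [xy,x] = E_y/2 = -3, [xy,y] = G_x/2 = 3, [yy,x] = F_y - G_x/2 = -2, [yy,y] = G_y/2 = 2
Gamma^x_ij = (G*[ij,x] - F*[ij,y])/(EG - F^2), Gamma^y_ij = (E*[ij,y] - F*[ij,x])/(EG - F^2)

Answer: Gamma_xxx = 2/3, Gamma_xxy = -1, Gamma_xyy = -2/3, Gamma_yxx = -2/3, Gamma_yxy = 1, Gamma_yyy = 2/3


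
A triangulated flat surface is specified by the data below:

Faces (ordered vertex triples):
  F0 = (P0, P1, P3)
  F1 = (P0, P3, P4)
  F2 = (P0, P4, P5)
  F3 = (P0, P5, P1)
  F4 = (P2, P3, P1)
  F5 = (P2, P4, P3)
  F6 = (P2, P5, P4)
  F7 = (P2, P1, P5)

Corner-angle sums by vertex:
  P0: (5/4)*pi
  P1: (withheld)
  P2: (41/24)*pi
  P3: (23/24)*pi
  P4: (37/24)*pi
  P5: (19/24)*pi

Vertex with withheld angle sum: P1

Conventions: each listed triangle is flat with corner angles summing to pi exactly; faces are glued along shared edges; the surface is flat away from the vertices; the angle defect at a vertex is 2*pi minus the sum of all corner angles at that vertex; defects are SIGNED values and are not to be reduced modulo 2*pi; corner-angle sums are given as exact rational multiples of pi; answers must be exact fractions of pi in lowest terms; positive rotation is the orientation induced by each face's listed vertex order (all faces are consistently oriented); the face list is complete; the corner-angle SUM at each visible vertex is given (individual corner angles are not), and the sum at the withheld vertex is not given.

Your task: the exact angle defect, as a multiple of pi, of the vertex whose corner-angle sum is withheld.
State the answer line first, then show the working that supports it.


Answer: defect(P1) = pi/4

V = 6, E = 12, F = 8; chi = V - E + F = 2
Gauss-Bonnet: total defect = 2*pi*chi = 4*pi; visible defects sum to (15/4)*pi


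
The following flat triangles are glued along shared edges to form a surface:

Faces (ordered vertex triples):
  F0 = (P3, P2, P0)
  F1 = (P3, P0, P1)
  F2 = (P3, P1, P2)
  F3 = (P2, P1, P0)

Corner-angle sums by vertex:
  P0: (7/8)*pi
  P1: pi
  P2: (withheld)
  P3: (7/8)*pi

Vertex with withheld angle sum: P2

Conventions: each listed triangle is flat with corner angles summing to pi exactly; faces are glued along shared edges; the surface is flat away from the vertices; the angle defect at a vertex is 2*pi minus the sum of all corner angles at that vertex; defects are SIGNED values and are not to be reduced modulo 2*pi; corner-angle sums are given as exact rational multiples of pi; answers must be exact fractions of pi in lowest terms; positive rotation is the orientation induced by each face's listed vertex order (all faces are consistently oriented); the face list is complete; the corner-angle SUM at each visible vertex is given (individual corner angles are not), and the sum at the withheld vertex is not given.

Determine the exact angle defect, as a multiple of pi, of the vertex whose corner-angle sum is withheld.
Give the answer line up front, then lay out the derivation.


Answer: defect(P2) = (3/4)*pi

V = 4, E = 6, F = 4; chi = V - E + F = 2
Gauss-Bonnet: total defect = 2*pi*chi = 4*pi; visible defects sum to (13/4)*pi


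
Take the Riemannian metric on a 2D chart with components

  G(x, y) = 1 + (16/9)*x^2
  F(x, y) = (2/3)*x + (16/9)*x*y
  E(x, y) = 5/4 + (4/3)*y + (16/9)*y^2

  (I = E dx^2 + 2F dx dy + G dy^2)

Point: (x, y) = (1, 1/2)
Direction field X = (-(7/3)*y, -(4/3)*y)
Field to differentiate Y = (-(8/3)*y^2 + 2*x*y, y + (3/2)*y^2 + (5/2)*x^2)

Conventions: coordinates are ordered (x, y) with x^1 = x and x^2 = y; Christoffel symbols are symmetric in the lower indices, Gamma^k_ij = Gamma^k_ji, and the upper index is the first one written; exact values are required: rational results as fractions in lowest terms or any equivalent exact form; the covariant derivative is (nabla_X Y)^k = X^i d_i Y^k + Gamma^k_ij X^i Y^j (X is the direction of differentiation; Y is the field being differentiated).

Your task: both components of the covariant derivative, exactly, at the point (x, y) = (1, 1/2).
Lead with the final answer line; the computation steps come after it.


Answer: (nabla_X Y)^x = -3065/1341, (nabla_X Y)^y = -24907/2682

E = 85/36, F = 14/9, G = 25/9 at the point
E_x = 0, E_y = 28/9, F_x = 14/9, F_y = 16/9, G_x = 32/9, G_y = 0
EG - F^2 = 149/36;  g^inv = (36/149) * [[25/9, -14/9], [-14/9, 85/36]]
first-kind symbols [ij,l] = (1/2)(d_i g_jl + d_j g_il - d_l g_ij): [xx,x] = E_x/2 = 0, [xx,y] = F_x - E_y/2 = 0, [xy,x] = E_y/2 = 14/9, [xy,y] = G_x/2 = 16/9, [yy,x] = F_y - G_x/2 = 0, [yy,y] = G_y/2 = 0
Gamma^x_ij = (G*[ij,x] - F*[ij,y])/(EG - F^2), Gamma^y_ij = (E*[ij,y] - F*[ij,x])/(EG - F^2)
Gamma_xxx = 0, Gamma_xxy = 56/149, Gamma_xyy = 0, Gamma_yxx = 0, Gamma_yxy = 64/149, Gamma_yyy = 0
X = (-7/6, -2/3), Y = (1/3, 27/8) at the point


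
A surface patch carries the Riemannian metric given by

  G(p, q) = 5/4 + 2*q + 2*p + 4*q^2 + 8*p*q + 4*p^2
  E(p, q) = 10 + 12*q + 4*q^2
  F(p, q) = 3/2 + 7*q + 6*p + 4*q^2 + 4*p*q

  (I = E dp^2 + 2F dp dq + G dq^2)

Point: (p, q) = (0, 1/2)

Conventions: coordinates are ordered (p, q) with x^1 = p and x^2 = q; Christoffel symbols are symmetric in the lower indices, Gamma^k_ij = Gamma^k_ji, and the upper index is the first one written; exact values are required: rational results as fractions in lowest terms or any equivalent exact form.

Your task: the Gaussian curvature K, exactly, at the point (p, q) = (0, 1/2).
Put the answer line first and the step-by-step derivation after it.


Answer: K = -64/5929

E = 17, F = 6, G = 13/4, EG - F^2 = 77/4 at the point
E_p = 0, E_q = 16, F_p = 8, F_q = 11, G_p = 6, G_q = 6
E_qq = 8, F_pq = 4, G_pp = 8
Apply the Brioschi formula K = (det M1 - det M2)/(EG - F^2)^2 over the derivative matrices of E, F, G.
M1 = [[-E_qq/2 + F_pq - G_pp/2, E_p/2, F_p - E_q/2], [F_q - G_p/2, E, F], [G_q/2, F, G]] = [[-4, 0, 0], [8, 17, 6], [3, 6, 13/4]]; det M1 = -77
M2 = [[0, E_q/2, G_p/2], [E_q/2, E, F], [G_p/2, F, G]] = [[0, 8, 3], [8, 17, 6], [3, 6, 13/4]]; det M2 = -73
det M1 - det M2 = -4; K = -4 / (77/4)^2 = -64/5929


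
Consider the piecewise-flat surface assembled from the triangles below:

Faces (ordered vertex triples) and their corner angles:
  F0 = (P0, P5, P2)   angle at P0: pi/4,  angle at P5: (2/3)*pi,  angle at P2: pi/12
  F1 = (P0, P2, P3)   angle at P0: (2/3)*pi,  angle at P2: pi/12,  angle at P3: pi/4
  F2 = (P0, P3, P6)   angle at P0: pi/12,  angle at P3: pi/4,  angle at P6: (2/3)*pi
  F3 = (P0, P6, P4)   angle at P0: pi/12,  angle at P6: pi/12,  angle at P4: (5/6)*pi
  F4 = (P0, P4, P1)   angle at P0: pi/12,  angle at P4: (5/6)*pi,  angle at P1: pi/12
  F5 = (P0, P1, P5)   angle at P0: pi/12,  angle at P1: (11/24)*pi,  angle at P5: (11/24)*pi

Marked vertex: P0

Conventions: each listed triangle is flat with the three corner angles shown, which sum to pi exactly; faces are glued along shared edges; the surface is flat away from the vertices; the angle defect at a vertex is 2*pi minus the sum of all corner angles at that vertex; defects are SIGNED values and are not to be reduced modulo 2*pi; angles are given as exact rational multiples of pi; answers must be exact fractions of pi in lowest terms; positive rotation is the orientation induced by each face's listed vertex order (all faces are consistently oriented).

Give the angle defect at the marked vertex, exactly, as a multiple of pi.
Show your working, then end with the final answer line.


Sum of corner angles at P0: (5/4)*pi
defect = 2*pi - (5/4)*pi

Answer: defect(P0) = (3/4)*pi


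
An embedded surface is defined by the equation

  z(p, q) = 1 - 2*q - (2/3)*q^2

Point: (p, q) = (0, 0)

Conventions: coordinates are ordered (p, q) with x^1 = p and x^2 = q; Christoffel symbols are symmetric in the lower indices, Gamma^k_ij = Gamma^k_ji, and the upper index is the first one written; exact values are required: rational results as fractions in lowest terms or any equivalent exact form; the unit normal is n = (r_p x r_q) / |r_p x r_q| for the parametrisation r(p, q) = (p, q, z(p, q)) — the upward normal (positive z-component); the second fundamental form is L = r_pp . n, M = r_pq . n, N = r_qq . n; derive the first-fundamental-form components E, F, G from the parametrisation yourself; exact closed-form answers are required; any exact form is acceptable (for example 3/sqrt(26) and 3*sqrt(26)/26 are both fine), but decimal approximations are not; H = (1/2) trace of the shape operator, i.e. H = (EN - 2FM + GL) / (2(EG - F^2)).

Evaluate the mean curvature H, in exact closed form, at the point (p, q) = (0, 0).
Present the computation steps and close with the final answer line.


z_p = 0, z_q = -2, z_pp = 0, z_pq = 0, z_qq = -4/3
E = 1, F = 0, G = 5; answer radicand W^2 = 5
unnormalised second-form numerators: l = 0, m = 0, n = -4/3; L = l/sqrt(5), and similarly M = m/sqrt(W^2), N = n/sqrt(W^2)
H = (E*n - 2*F*m + G*l) / (2*(EG - F^2)*sqrt(W^2)); E*n - 2*F*m + G*l = -4/3, EG - F^2 = 5, so H = (-2/15)/sqrt(5)

Answer: H = -2*sqrt(5)/75


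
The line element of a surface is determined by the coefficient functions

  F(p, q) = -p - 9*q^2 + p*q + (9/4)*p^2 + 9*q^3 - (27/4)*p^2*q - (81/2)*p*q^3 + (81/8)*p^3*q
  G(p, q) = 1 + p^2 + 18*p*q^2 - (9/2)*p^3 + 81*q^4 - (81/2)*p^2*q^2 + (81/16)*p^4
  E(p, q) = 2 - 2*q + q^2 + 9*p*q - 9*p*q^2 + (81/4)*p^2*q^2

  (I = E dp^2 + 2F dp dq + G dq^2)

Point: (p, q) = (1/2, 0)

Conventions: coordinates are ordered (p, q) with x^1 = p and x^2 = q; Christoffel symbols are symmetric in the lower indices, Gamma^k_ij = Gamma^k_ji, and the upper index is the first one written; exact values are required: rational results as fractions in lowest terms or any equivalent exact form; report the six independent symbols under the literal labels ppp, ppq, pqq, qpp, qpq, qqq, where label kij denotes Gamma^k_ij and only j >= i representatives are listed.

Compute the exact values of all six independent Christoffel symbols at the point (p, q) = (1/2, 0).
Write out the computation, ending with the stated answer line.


E = 2, F = 1/16, G = 257/256 at the point
E_p = 0, E_q = 5/2, F_p = 5/4, F_q = 5/64, G_p = 5/32, G_q = 0
EG - F^2 = 513/256;  g^inv = (256/513) * [[257/256, -1/16], [-1/16, 2]]
first-kind symbols [ij,l] = (1/2)(d_i g_jl + d_j g_il - d_l g_ij): [pp,p] = E_p/2 = 0, [pp,q] = F_p - E_q/2 = 0, [pq,p] = E_q/2 = 5/4, [pq,q] = G_p/2 = 5/64, [qq,p] = F_q - G_p/2 = 0, [qq,q] = G_q/2 = 0
Gamma^p_ij = (G*[ij,p] - F*[ij,q])/(EG - F^2), Gamma^q_ij = (E*[ij,q] - F*[ij,p])/(EG - F^2)

Answer: Gamma_ppp = 0, Gamma_ppq = 320/513, Gamma_pqq = 0, Gamma_qpp = 0, Gamma_qpq = 20/513, Gamma_qqq = 0


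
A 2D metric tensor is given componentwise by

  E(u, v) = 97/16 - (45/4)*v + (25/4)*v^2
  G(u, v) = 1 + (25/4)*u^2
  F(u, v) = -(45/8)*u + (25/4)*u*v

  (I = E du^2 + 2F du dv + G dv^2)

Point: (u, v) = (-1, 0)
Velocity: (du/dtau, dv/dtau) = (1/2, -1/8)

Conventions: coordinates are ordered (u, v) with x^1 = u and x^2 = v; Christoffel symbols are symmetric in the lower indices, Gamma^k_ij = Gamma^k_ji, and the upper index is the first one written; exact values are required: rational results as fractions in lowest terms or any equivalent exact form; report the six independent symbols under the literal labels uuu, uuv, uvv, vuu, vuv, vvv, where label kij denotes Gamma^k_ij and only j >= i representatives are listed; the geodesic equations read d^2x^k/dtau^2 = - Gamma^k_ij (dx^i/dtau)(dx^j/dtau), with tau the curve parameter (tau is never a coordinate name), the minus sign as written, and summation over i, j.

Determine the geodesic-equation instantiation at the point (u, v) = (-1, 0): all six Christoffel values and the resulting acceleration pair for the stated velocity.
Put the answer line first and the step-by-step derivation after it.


Answer: Gamma_uuu = 0, Gamma_uuv = -90/197, Gamma_uvv = 0, Gamma_vuu = 0, Gamma_vuv = -100/197, Gamma_vvv = 0; accelerations (d^2u/dtau^2, d^2v/dtau^2) = (-45/788, -25/394)

E = 97/16, F = 45/8, G = 29/4 at the point
E_u = 0, E_v = -45/4, F_u = -45/8, F_v = -25/4, G_u = -25/2, G_v = 0
EG - F^2 = 197/16;  g^inv = (16/197) * [[29/4, -45/8], [-45/8, 97/16]]
first-kind symbols [ij,l] = (1/2)(d_i g_jl + d_j g_il - d_l g_ij): [uu,u] = E_u/2 = 0, [uu,v] = F_u - E_v/2 = 0, [uv,u] = E_v/2 = -45/8, [uv,v] = G_u/2 = -25/4, [vv,u] = F_v - G_u/2 = 0, [vv,v] = G_v/2 = 0
Gamma^u_ij = (G*[ij,u] - F*[ij,v])/(EG - F^2), Gamma^v_ij = (E*[ij,v] - F*[ij,u])/(EG - F^2)
Gamma_uuu = 0, Gamma_uuv = -90/197, Gamma_uvv = 0, Gamma_vuu = 0, Gamma_vuv = -100/197, Gamma_vvv = 0
d^2u/dtau^2 = -(Gamma_uuu*(1/2)^2 + 2*Gamma_uuv*(1/2)*(-1/8) + Gamma_uvv*(-1/8)^2) = -45/788
d^2v/dtau^2 = -(Gamma_vuu*(1/2)^2 + 2*Gamma_vuv*(1/2)*(-1/8) + Gamma_vvv*(-1/8)^2) = -25/394


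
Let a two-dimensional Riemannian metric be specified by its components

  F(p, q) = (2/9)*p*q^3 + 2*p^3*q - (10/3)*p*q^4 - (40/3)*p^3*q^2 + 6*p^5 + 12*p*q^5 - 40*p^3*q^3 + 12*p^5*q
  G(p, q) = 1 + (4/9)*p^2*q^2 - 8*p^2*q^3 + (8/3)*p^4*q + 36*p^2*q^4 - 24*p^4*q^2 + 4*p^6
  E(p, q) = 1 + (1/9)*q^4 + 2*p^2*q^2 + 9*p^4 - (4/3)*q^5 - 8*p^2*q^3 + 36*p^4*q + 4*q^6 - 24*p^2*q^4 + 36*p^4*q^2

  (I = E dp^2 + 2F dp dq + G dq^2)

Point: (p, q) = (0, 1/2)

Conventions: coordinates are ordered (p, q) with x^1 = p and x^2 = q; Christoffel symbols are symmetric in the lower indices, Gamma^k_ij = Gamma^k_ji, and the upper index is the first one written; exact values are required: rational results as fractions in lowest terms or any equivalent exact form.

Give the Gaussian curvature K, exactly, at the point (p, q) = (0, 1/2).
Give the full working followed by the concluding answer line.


E = 37/36, F = 0, G = 1, EG - F^2 = 37/36 at the point
E_p = 0, E_q = 7/18, F_p = 7/36, F_q = 0, G_p = 0, G_q = 0
E_qq = 9/2, F_pq = 9/4, G_pp = 49/18
Apply the Brioschi formula K = (det M1 - det M2)/(EG - F^2)^2 over the derivative matrices of E, F, G.
M1 = [[-E_qq/2 + F_pq - G_pp/2, E_p/2, F_p - E_q/2], [F_q - G_p/2, E, F], [G_q/2, F, G]] = [[-49/36, 0, 0], [0, 37/36, 0], [0, 0, 1]]; det M1 = -1813/1296
M2 = [[0, E_q/2, G_p/2], [E_q/2, E, F], [G_p/2, F, G]] = [[0, 7/36, 0], [7/36, 37/36, 0], [0, 0, 1]]; det M2 = -49/1296
det M1 - det M2 = -49/36; K = -49/36 / (37/36)^2 = -1764/1369

Answer: K = -1764/1369


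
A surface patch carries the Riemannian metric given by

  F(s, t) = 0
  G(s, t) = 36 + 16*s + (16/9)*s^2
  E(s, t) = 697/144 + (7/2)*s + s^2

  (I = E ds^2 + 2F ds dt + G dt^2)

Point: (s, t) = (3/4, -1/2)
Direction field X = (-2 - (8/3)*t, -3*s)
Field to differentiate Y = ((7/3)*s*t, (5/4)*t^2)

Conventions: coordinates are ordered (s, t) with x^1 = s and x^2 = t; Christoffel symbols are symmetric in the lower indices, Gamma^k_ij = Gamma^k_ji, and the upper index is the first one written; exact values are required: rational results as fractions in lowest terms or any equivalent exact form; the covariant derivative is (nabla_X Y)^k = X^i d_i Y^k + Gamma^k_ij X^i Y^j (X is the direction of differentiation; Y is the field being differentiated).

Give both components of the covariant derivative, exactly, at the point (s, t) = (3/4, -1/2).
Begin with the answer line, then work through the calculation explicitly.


Answer: (nabla_X Y)^s = -89915/41616, (nabla_X Y)^t = 3173/1008

E = 289/36, F = 0, G = 49 at the point
E_s = 5, E_t = 0, F_s = 0, F_t = 0, G_s = 56/3, G_t = 0
EG - F^2 = 14161/36;  g^inv = (36/14161) * [[49, 0], [0, 289/36]]
first-kind symbols [ij,l] = (1/2)(d_i g_jl + d_j g_il - d_l g_ij): [ss,s] = E_s/2 = 5/2, [ss,t] = F_s - E_t/2 = 0, [st,s] = E_t/2 = 0, [st,t] = G_s/2 = 28/3, [tt,s] = F_t - G_s/2 = -28/3, [tt,t] = G_t/2 = 0
Gamma^s_ij = (G*[ij,s] - F*[ij,t])/(EG - F^2), Gamma^t_ij = (E*[ij,t] - F*[ij,s])/(EG - F^2)
Gamma_sss = 90/289, Gamma_sst = 0, Gamma_stt = -336/289, Gamma_tss = 0, Gamma_tst = 4/21, Gamma_ttt = 0
X = (-2/3, -9/4), Y = (-7/8, 5/16) at the point


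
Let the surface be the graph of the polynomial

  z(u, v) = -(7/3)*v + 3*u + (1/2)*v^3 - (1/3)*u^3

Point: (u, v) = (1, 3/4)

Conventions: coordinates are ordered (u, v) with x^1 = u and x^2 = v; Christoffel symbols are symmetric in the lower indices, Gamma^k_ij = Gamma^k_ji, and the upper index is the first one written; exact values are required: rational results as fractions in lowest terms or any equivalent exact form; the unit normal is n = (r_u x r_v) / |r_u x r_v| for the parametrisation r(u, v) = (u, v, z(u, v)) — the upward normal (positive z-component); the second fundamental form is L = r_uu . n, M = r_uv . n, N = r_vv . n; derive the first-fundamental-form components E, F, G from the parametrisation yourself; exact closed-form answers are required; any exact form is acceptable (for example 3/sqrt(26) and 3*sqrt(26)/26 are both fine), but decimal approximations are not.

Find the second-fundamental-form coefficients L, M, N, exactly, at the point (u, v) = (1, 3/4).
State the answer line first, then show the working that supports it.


Answer: L = -192*sqrt(66529)/66529, M = 0, N = 216*sqrt(66529)/66529

z_u = 2, z_v = -143/96, z_uu = -2, z_uv = 0, z_vv = 9/4
E = 5, F = -143/48, G = 29665/9216; answer radicand W^2 = 66529/9216
unnormalised second-form numerators: l = -2, m = 0, n = 9/4; L = l/sqrt(66529/9216), and similarly M = m/sqrt(W^2), N = n/sqrt(W^2)


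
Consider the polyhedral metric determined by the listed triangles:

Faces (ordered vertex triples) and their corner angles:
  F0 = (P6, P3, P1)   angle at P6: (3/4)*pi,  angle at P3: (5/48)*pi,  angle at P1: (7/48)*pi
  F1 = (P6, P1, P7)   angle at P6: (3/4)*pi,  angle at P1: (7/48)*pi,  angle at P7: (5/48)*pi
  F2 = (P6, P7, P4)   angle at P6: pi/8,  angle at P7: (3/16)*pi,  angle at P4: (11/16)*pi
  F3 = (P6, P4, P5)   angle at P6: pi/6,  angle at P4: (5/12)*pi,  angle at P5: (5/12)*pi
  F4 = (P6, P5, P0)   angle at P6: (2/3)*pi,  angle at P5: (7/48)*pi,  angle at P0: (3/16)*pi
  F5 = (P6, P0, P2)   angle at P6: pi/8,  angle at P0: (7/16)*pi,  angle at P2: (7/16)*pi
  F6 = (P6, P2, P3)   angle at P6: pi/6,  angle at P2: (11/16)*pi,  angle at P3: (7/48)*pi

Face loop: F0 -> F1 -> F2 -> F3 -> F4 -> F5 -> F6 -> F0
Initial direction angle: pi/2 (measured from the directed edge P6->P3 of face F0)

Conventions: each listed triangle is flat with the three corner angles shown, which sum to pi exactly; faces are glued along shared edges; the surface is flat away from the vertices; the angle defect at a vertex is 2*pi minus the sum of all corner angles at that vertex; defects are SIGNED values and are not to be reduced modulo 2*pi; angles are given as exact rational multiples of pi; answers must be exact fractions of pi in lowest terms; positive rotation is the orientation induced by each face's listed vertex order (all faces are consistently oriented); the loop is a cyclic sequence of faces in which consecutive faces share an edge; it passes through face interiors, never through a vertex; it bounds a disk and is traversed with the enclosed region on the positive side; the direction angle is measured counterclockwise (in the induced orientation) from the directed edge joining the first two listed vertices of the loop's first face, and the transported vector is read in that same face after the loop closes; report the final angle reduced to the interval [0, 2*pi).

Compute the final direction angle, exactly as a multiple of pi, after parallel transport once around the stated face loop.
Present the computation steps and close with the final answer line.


enclosed vertex P6: corner angles sum to (11/4)*pi, defect = 2*pi - (11/4)*pi = (-3/4)*pi
by Gauss-Bonnet the loop rotates the vector by the enclosed defect sum (positive orientation, mod 2*pi)
final angle = pi/2 - (3/4)*pi = (7/4)*pi (mod 2*pi)

Answer: final direction angle = (7/4)*pi


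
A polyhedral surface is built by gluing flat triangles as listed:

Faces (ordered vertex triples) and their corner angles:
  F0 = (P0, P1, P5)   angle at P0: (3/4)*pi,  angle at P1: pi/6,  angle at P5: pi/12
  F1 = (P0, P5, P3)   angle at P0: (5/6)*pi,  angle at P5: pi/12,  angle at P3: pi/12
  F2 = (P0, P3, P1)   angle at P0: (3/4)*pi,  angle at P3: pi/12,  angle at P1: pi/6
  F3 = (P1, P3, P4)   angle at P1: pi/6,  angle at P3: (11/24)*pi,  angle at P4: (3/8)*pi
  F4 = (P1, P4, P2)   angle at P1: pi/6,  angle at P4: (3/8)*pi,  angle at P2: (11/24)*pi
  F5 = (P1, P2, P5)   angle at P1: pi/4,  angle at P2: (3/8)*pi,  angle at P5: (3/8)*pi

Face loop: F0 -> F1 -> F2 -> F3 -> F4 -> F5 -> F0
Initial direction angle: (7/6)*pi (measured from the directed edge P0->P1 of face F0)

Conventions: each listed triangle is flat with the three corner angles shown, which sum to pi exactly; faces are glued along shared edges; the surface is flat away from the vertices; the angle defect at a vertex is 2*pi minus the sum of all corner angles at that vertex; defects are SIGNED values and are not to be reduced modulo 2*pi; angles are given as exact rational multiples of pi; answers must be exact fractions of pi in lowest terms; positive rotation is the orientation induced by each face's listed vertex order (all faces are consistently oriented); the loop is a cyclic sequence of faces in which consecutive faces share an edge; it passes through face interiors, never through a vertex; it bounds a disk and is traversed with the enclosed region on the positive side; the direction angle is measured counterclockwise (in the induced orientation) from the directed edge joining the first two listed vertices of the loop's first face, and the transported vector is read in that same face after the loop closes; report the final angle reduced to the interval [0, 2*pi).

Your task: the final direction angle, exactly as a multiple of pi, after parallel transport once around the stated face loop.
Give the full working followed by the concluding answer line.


enclosed vertex P0: corner angles sum to (7/3)*pi, defect = 2*pi - (7/3)*pi = -pi/3
enclosed vertex P1: corner angles sum to (11/12)*pi, defect = 2*pi - (11/12)*pi = (13/12)*pi
by Gauss-Bonnet the loop rotates the vector by the enclosed defect sum (positive orientation, mod 2*pi)
final angle = (7/6)*pi + (3/4)*pi = (23/12)*pi (mod 2*pi)

Answer: final direction angle = (23/12)*pi


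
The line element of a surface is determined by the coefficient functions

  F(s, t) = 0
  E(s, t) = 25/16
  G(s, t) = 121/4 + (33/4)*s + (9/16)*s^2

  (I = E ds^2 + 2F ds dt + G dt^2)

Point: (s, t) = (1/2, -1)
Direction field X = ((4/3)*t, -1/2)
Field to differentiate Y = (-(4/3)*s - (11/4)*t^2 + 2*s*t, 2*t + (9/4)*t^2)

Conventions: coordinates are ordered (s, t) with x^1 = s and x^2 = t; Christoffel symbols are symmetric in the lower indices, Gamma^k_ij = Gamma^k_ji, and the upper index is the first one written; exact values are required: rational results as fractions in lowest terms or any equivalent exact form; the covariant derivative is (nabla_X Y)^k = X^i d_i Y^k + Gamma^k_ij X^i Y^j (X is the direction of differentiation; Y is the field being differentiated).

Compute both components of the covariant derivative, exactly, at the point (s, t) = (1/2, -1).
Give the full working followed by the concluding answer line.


E = 25/16, F = 0, G = 2209/64 at the point
E_s = 0, E_t = 0, F_s = 0, F_t = 0, G_s = 141/16, G_t = 0
EG - F^2 = 55225/1024;  g^inv = (1024/55225) * [[2209/64, 0], [0, 25/16]]
first-kind symbols [ij,l] = (1/2)(d_i g_jl + d_j g_il - d_l g_ij): [ss,s] = E_s/2 = 0, [ss,t] = F_s - E_t/2 = 0, [st,s] = E_t/2 = 0, [st,t] = G_s/2 = 141/32, [tt,s] = F_t - G_s/2 = -141/32, [tt,t] = G_t/2 = 0
Gamma^s_ij = (G*[ij,s] - F*[ij,t])/(EG - F^2), Gamma^t_ij = (E*[ij,t] - F*[ij,s])/(EG - F^2)
Gamma_sss = 0, Gamma_sst = 0, Gamma_stt = -141/50, Gamma_tss = 0, Gamma_tst = 6/47, Gamma_ttt = 0
X = (-4/3, -1/2), Y = (-53/12, 1/4) at the point

Answer: (nabla_X Y)^s = 5569/3600, (nabla_X Y)^t = 70/47


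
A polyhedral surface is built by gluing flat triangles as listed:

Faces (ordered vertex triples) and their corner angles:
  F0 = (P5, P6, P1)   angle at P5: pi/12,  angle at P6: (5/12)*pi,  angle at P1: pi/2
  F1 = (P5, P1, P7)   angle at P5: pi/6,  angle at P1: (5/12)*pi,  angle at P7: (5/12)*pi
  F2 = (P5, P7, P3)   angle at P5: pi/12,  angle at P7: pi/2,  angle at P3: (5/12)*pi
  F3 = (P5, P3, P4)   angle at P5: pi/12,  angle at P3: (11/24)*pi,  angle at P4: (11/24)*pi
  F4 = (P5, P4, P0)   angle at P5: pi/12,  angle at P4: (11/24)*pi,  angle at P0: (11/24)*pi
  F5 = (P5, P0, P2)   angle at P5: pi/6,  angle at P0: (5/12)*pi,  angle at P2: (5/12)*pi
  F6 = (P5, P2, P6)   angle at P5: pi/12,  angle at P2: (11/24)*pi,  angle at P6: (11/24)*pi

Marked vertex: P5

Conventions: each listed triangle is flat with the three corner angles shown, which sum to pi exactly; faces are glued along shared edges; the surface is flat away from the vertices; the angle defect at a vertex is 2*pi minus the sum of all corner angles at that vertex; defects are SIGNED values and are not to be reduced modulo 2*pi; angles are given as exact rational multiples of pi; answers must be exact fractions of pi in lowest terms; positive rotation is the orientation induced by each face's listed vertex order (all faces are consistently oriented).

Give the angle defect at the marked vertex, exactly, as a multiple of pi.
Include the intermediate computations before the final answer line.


Sum of corner angles at P5: (3/4)*pi
defect = 2*pi - (3/4)*pi

Answer: defect(P5) = (5/4)*pi


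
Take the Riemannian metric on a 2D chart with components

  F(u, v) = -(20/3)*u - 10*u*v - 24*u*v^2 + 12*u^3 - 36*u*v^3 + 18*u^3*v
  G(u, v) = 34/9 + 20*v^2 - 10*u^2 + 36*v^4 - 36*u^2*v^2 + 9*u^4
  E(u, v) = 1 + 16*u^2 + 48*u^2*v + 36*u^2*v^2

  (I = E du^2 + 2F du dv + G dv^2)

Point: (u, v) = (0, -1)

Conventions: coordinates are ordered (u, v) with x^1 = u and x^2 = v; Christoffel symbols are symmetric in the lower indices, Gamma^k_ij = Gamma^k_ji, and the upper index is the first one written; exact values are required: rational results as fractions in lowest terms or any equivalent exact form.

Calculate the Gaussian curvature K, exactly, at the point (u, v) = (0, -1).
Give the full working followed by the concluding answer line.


E = 1, F = 0, G = 538/9, EG - F^2 = 538/9 at the point
E_u = 0, E_v = 0, F_u = 46/3, F_v = 0, G_u = 0, G_v = -184
E_vv = 0, F_uv = -70, G_uu = -92
Apply the Brioschi formula K = (det M1 - det M2)/(EG - F^2)^2 over the derivative matrices of E, F, G.
M1 = [[-E_vv/2 + F_uv - G_uu/2, E_u/2, F_u - E_v/2], [F_v - G_u/2, E, F], [G_v/2, F, G]] = [[-24, 0, 46/3], [0, 1, 0], [-92, 0, 538/9]]; det M1 = -24
M2 = [[0, E_v/2, G_u/2], [E_v/2, E, F], [G_u/2, F, G]] = [[0, 0, 0], [0, 1, 0], [0, 0, 538/9]]; det M2 = 0
det M1 - det M2 = -24; K = -24 / (538/9)^2 = -486/72361

Answer: K = -486/72361


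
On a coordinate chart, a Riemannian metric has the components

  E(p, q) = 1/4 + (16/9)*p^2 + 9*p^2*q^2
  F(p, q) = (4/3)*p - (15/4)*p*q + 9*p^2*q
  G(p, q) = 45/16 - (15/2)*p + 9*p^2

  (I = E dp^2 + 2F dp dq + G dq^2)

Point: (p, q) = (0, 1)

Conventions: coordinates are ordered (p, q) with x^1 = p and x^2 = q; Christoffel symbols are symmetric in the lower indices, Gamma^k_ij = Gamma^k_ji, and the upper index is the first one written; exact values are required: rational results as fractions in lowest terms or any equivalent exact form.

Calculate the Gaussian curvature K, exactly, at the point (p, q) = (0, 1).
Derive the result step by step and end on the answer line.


E = 1/4, F = 0, G = 45/16, EG - F^2 = 45/64 at the point
E_p = 0, E_q = 0, F_p = -29/12, F_q = 0, G_p = -15/2, G_q = 0
E_qq = 0, F_pq = -15/4, G_pp = 18
K follows from Brioschi's formula, (det M1 - det M2)/(EG - F^2)^2.
M1 = [[-E_qq/2 + F_pq - G_pp/2, E_p/2, F_p - E_q/2], [F_q - G_p/2, E, F], [G_q/2, F, G]] = [[-51/4, 0, -29/12], [15/4, 1/4, 0], [0, 0, 45/16]]; det M1 = -2295/256
M2 = [[0, E_q/2, G_p/2], [E_q/2, E, F], [G_p/2, F, G]] = [[0, 0, -15/4], [0, 1/4, 0], [-15/4, 0, 45/16]]; det M2 = -225/64
det M1 - det M2 = -1395/256; K = -1395/256 / (45/64)^2 = -496/45

Answer: K = -496/45


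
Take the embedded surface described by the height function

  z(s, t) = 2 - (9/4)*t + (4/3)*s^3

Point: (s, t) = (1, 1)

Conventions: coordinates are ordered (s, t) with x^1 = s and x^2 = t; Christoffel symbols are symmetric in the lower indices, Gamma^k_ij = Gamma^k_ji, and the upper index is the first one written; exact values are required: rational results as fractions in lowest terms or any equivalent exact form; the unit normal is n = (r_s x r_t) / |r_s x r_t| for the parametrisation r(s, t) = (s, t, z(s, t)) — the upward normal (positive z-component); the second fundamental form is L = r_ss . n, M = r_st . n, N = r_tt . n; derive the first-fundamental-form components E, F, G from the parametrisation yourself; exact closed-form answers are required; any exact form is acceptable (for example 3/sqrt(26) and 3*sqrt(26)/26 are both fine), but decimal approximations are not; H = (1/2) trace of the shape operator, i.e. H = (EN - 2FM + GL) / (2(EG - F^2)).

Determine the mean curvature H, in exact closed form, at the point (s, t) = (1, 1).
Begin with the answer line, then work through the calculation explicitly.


Answer: H = 1552*sqrt(353)/124609

z_s = 4, z_t = -9/4, z_ss = 8, z_st = 0, z_tt = 0
E = 17, F = -9, G = 97/16; answer radicand W^2 = 353/16
unnormalised second-form numerators: l = 8, m = 0, n = 0; L = l/sqrt(353/16), and similarly M = m/sqrt(W^2), N = n/sqrt(W^2)
H = (E*n - 2*F*m + G*l) / (2*(EG - F^2)*sqrt(W^2)); E*n - 2*F*m + G*l = 97/2, EG - F^2 = 353/16, so H = (388/353)/sqrt(353/16)


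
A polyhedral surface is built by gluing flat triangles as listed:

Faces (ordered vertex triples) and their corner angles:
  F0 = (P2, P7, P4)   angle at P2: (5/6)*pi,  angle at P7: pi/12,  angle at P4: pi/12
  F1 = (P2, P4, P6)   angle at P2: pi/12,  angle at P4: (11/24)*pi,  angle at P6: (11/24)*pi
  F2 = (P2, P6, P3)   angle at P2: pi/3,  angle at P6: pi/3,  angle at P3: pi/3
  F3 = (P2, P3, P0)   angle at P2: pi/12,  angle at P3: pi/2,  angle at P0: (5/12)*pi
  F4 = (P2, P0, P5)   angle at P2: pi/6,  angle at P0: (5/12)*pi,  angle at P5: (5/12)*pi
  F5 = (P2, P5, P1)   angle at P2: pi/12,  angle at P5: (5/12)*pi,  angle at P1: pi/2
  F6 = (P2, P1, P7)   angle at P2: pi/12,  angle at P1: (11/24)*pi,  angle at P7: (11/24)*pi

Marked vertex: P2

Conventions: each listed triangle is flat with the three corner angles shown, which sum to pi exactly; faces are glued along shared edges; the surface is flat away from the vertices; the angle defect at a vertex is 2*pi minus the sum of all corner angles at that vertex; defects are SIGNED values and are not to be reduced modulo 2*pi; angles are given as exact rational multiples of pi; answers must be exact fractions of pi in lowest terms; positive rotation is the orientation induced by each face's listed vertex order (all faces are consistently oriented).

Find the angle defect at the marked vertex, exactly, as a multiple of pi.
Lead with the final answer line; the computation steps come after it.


Answer: defect(P2) = pi/3

Sum of corner angles at P2: (5/3)*pi
defect = 2*pi - (5/3)*pi


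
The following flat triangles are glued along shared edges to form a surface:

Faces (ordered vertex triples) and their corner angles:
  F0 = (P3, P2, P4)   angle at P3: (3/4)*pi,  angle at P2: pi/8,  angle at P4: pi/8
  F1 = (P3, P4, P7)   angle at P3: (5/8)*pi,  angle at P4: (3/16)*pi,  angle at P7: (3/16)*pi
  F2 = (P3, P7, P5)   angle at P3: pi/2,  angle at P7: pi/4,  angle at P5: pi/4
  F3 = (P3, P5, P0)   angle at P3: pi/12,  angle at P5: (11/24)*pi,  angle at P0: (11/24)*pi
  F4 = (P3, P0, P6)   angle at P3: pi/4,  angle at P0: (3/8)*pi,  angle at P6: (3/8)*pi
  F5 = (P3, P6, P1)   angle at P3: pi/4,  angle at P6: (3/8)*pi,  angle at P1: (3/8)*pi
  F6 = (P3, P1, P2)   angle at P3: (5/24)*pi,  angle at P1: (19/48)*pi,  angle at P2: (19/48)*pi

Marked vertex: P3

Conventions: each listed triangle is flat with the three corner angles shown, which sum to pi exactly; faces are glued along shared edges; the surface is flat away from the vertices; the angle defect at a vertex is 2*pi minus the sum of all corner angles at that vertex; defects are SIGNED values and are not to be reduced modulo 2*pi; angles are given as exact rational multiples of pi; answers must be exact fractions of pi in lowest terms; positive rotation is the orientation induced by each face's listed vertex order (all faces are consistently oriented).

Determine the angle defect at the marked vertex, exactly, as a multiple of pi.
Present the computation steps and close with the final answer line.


Sum of corner angles at P3: (8/3)*pi
defect = 2*pi - (8/3)*pi

Answer: defect(P3) = (-2/3)*pi


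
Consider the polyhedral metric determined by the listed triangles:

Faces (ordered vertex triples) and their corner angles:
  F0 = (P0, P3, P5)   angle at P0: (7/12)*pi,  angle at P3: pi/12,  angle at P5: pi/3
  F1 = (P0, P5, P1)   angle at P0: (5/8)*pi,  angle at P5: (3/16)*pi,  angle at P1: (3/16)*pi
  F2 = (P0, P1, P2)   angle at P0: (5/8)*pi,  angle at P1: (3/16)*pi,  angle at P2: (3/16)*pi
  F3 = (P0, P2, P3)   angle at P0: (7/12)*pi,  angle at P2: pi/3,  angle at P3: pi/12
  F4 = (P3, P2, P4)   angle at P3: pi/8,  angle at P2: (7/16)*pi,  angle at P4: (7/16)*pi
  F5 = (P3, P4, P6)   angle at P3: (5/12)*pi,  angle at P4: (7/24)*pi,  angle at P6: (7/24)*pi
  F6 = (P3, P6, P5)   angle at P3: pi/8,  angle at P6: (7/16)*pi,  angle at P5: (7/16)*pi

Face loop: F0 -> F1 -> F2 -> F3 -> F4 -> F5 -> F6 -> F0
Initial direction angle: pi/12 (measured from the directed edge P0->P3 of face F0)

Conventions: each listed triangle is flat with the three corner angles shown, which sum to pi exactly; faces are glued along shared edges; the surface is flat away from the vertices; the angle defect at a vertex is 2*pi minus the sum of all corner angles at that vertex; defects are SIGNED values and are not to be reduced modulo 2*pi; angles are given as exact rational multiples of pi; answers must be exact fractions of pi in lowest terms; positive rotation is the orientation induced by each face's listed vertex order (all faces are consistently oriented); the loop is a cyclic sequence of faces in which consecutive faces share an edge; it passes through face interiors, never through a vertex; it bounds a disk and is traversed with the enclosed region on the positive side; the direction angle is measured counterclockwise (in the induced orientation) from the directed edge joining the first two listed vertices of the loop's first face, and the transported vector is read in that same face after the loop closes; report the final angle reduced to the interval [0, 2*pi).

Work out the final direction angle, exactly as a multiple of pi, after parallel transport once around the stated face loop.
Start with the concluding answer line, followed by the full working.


Answer: final direction angle = (5/6)*pi

enclosed vertex P0: corner angles sum to (29/12)*pi, defect = 2*pi - (29/12)*pi = (-5/12)*pi
enclosed vertex P3: corner angles sum to (5/6)*pi, defect = 2*pi - (5/6)*pi = (7/6)*pi
adding the enclosed defects to the starting angle (mod 2*pi, induced orientation) gives the holonomy
final angle = pi/12 + (3/4)*pi = (5/6)*pi (mod 2*pi)


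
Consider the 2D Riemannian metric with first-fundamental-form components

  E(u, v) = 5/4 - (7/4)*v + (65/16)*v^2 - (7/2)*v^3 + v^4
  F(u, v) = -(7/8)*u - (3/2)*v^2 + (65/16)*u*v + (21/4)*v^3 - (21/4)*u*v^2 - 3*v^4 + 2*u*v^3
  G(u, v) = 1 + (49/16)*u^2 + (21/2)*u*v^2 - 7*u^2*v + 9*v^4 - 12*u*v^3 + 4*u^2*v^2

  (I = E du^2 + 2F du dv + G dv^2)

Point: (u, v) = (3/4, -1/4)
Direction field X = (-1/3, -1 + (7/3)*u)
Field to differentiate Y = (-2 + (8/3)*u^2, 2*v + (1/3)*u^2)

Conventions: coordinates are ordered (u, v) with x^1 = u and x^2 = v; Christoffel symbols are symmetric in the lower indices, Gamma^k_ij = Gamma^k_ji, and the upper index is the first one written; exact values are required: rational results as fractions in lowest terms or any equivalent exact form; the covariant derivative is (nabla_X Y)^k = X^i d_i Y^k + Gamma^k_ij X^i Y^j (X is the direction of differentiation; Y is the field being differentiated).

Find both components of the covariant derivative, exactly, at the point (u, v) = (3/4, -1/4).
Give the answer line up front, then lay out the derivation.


Answer: (nabla_X Y)^u = -1430/1059, (nabla_X Y)^v = 5783/4236

E = 2, F = -15/8, G = 289/64 at the point
E_u = 0, E_v = -9/2, F_u = -9/4, F_v = 231/32, G_u = 135/16, G_v = -45/4
EG - F^2 = 353/64;  g^inv = (64/353) * [[289/64, 15/8], [15/8, 2]]
first-kind symbols [ij,l] = (1/2)(d_i g_jl + d_j g_il - d_l g_ij): [uu,u] = E_u/2 = 0, [uu,v] = F_u - E_v/2 = 0, [uv,u] = E_v/2 = -9/4, [uv,v] = G_u/2 = 135/32, [vv,u] = F_v - G_u/2 = 3, [vv,v] = G_v/2 = -45/8
Gamma^u_ij = (G*[ij,u] - F*[ij,v])/(EG - F^2), Gamma^v_ij = (E*[ij,v] - F*[ij,u])/(EG - F^2)
Gamma_uuu = 0, Gamma_uuv = -144/353, Gamma_uvv = 192/353, Gamma_vuu = 0, Gamma_vuv = 270/353, Gamma_vvv = -360/353
X = (-1/3, 3/4), Y = (-1/2, -5/16) at the point
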